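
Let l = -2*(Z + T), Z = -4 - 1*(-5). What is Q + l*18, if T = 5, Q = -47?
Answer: -263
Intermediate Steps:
Z = 1 (Z = -4 + 5 = 1)
l = -12 (l = -2*(1 + 5) = -2*6 = -12)
Q + l*18 = -47 - 12*18 = -47 - 216 = -263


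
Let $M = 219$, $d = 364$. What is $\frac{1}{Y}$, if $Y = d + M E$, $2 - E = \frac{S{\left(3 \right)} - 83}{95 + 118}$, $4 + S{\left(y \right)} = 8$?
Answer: $\frac{71}{62709} \approx 0.0011322$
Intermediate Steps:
$S{\left(y \right)} = 4$ ($S{\left(y \right)} = -4 + 8 = 4$)
$E = \frac{505}{213}$ ($E = 2 - \frac{4 - 83}{95 + 118} = 2 - - \frac{79}{213} = 2 + \frac{79}{213} = \frac{505}{213} \approx 2.3709$)
$Y = \frac{62709}{71}$ ($Y = 364 + 219 \cdot \frac{505}{213} = 364 + \frac{36865}{71} = \frac{62709}{71} \approx 883.23$)
$\frac{1}{Y} = \frac{1}{\frac{62709}{71}} = \frac{71}{62709}$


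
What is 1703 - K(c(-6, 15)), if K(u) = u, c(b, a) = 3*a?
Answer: 1658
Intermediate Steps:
1703 - K(c(-6, 15)) = 1703 - 3*15 = 1703 - 1*45 = 1703 - 45 = 1658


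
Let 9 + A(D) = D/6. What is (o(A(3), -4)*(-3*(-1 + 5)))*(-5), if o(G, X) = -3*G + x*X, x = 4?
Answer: 570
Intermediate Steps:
A(D) = -9 + D/6
o(G, X) = -3*G + 4*X
(o(A(3), -4)*(-3*(-1 + 5)))*(-5) = ((-3*(-9 + (⅙)*3) + 4*(-4))*(-3*(-1 + 5)))*(-5) = ((-3*(-9 + ½) - 16)*(-3*4))*(-5) = ((-3*(-17/2) - 16)*(-12))*(-5) = ((51/2 - 16)*(-12))*(-5) = ((19/2)*(-12))*(-5) = -114*(-5) = 570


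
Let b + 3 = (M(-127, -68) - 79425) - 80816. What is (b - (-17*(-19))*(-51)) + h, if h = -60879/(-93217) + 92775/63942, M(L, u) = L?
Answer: -285896271193193/1986827138 ≈ -1.4390e+5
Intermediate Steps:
h = 4180310731/1986827138 (h = -60879*(-1/93217) + 92775*(1/63942) = 60879/93217 + 30925/21314 = 4180310731/1986827138 ≈ 2.1040)
b = -160371 (b = -3 + ((-127 - 79425) - 80816) = -3 + (-79552 - 80816) = -3 - 160368 = -160371)
(b - (-17*(-19))*(-51)) + h = (-160371 - (-17*(-19))*(-51)) + 4180310731/1986827138 = (-160371 - 323*(-51)) + 4180310731/1986827138 = (-160371 - 1*(-16473)) + 4180310731/1986827138 = (-160371 + 16473) + 4180310731/1986827138 = -143898 + 4180310731/1986827138 = -285896271193193/1986827138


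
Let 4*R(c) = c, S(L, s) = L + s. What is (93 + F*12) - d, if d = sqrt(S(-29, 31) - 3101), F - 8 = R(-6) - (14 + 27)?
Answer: -321 - I*sqrt(3099) ≈ -321.0 - 55.669*I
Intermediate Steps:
R(c) = c/4
F = -69/2 (F = 8 + ((1/4)*(-6) - (14 + 27)) = 8 + (-3/2 - 1*41) = 8 + (-3/2 - 41) = 8 - 85/2 = -69/2 ≈ -34.500)
d = I*sqrt(3099) (d = sqrt((-29 + 31) - 3101) = sqrt(2 - 3101) = sqrt(-3099) = I*sqrt(3099) ≈ 55.669*I)
(93 + F*12) - d = (93 - 69/2*12) - I*sqrt(3099) = (93 - 414) - I*sqrt(3099) = -321 - I*sqrt(3099)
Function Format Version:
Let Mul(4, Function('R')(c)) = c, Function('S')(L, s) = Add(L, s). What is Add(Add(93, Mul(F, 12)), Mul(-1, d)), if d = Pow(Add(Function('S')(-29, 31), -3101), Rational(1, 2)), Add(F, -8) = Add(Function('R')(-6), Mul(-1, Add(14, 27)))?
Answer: Add(-321, Mul(-1, I, Pow(3099, Rational(1, 2)))) ≈ Add(-321.00, Mul(-55.669, I))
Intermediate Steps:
Function('R')(c) = Mul(Rational(1, 4), c)
F = Rational(-69, 2) (F = Add(8, Add(Mul(Rational(1, 4), -6), Mul(-1, Add(14, 27)))) = Add(8, Add(Rational(-3, 2), Mul(-1, 41))) = Add(8, Add(Rational(-3, 2), -41)) = Add(8, Rational(-85, 2)) = Rational(-69, 2) ≈ -34.500)
d = Mul(I, Pow(3099, Rational(1, 2))) (d = Pow(Add(Add(-29, 31), -3101), Rational(1, 2)) = Pow(Add(2, -3101), Rational(1, 2)) = Pow(-3099, Rational(1, 2)) = Mul(I, Pow(3099, Rational(1, 2))) ≈ Mul(55.669, I))
Add(Add(93, Mul(F, 12)), Mul(-1, d)) = Add(Add(93, Mul(Rational(-69, 2), 12)), Mul(-1, Mul(I, Pow(3099, Rational(1, 2))))) = Add(Add(93, -414), Mul(-1, I, Pow(3099, Rational(1, 2)))) = Add(-321, Mul(-1, I, Pow(3099, Rational(1, 2))))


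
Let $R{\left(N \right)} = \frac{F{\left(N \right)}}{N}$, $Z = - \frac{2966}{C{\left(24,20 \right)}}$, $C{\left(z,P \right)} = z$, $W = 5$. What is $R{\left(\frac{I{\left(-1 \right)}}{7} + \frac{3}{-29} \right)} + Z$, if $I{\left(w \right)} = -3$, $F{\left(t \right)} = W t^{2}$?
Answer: $- \frac{307529}{2436} \approx -126.24$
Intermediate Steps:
$F{\left(t \right)} = 5 t^{2}$
$Z = - \frac{1483}{12}$ ($Z = - \frac{2966}{24} = \left(-2966\right) \frac{1}{24} = - \frac{1483}{12} \approx -123.58$)
$R{\left(N \right)} = 5 N$ ($R{\left(N \right)} = \frac{5 N^{2}}{N} = 5 N$)
$R{\left(\frac{I{\left(-1 \right)}}{7} + \frac{3}{-29} \right)} + Z = 5 \left(- \frac{3}{7} + \frac{3}{-29}\right) - \frac{1483}{12} = 5 \left(\left(-3\right) \frac{1}{7} + 3 \left(- \frac{1}{29}\right)\right) - \frac{1483}{12} = 5 \left(- \frac{3}{7} - \frac{3}{29}\right) - \frac{1483}{12} = 5 \left(- \frac{108}{203}\right) - \frac{1483}{12} = - \frac{540}{203} - \frac{1483}{12} = - \frac{307529}{2436}$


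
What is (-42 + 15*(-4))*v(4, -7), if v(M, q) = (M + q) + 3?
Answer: 0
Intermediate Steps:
v(M, q) = 3 + M + q
(-42 + 15*(-4))*v(4, -7) = (-42 + 15*(-4))*(3 + 4 - 7) = (-42 - 60)*0 = -102*0 = 0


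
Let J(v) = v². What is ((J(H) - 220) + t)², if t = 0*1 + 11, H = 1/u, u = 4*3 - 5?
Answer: 104857600/2401 ≈ 43673.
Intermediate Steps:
u = 7 (u = 12 - 5 = 7)
H = ⅐ (H = 1/7 = ⅐ ≈ 0.14286)
t = 11 (t = 0 + 11 = 11)
((J(H) - 220) + t)² = (((⅐)² - 220) + 11)² = ((1/49 - 220) + 11)² = (-10779/49 + 11)² = (-10240/49)² = 104857600/2401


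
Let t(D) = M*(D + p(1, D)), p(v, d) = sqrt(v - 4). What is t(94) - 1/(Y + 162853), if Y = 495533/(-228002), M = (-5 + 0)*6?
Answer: -104707486195862/37130314173 - 30*I*sqrt(3) ≈ -2820.0 - 51.962*I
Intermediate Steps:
p(v, d) = sqrt(-4 + v)
M = -30 (M = -5*6 = -30)
Y = -495533/228002 (Y = 495533*(-1/228002) = -495533/228002 ≈ -2.1734)
t(D) = -30*D - 30*I*sqrt(3) (t(D) = -30*(D + sqrt(-4 + 1)) = -30*(D + sqrt(-3)) = -30*(D + I*sqrt(3)) = -30*D - 30*I*sqrt(3))
t(94) - 1/(Y + 162853) = (-30*94 - 30*I*sqrt(3)) - 1/(-495533/228002 + 162853) = (-2820 - 30*I*sqrt(3)) - 1/37130314173/228002 = (-2820 - 30*I*sqrt(3)) - 1*228002/37130314173 = (-2820 - 30*I*sqrt(3)) - 228002/37130314173 = -104707486195862/37130314173 - 30*I*sqrt(3)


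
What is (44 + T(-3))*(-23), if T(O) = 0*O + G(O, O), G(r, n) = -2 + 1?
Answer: -989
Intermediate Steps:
G(r, n) = -1
T(O) = -1 (T(O) = 0*O - 1 = 0 - 1 = -1)
(44 + T(-3))*(-23) = (44 - 1)*(-23) = 43*(-23) = -989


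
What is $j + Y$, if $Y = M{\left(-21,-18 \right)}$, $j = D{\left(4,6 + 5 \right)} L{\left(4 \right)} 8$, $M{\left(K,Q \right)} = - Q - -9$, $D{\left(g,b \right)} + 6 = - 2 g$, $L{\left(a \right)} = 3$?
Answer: $-309$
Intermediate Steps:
$D{\left(g,b \right)} = -6 - 2 g$
$M{\left(K,Q \right)} = 9 - Q$ ($M{\left(K,Q \right)} = - Q + 9 = 9 - Q$)
$j = -336$ ($j = \left(-6 - 8\right) 3 \cdot 8 = \left(-14\right) 3 \cdot 8 = \left(-42\right) 8 = -336$)
$Y = 27$ ($Y = 9 - -18 = 9 + 18 = 27$)
$j + Y = -336 + 27 = -309$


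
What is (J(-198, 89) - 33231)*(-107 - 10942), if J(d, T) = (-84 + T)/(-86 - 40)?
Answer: 15421129813/42 ≈ 3.6717e+8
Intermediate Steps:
J(d, T) = 2/3 - T/126 (J(d, T) = (-84 + T)/(-126) = (-84 + T)*(-1/126) = 2/3 - T/126)
(J(-198, 89) - 33231)*(-107 - 10942) = ((2/3 - 1/126*89) - 33231)*(-107 - 10942) = ((2/3 - 89/126) - 33231)*(-11049) = (-5/126 - 33231)*(-11049) = -4187111/126*(-11049) = 15421129813/42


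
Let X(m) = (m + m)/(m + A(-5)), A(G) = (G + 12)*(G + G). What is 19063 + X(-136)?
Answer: 1963625/103 ≈ 19064.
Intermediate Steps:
A(G) = 2*G*(12 + G) (A(G) = (12 + G)*(2*G) = 2*G*(12 + G))
X(m) = 2*m/(-70 + m) (X(m) = (m + m)/(m + 2*(-5)*(12 - 5)) = (2*m)/(m + 2*(-5)*7) = (2*m)/(m - 70) = (2*m)/(-70 + m) = 2*m/(-70 + m))
19063 + X(-136) = 19063 + 2*(-136)/(-70 - 136) = 19063 + 2*(-136)/(-206) = 19063 + 2*(-136)*(-1/206) = 19063 + 136/103 = 1963625/103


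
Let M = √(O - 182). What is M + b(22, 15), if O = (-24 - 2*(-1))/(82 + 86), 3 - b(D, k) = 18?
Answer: -15 + I*√321279/42 ≈ -15.0 + 13.496*I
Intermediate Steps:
b(D, k) = -15 (b(D, k) = 3 - 1*18 = 3 - 18 = -15)
O = -11/84 (O = (-24 + 2)/168 = -22*1/168 = -11/84 ≈ -0.13095)
M = I*√321279/42 (M = √(-11/84 - 182) = √(-15299/84) = I*√321279/42 ≈ 13.496*I)
M + b(22, 15) = I*√321279/42 - 15 = -15 + I*√321279/42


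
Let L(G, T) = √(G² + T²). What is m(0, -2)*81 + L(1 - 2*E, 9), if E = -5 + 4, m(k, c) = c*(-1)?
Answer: 162 + 3*√10 ≈ 171.49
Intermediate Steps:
m(k, c) = -c
E = -1
m(0, -2)*81 + L(1 - 2*E, 9) = -1*(-2)*81 + √((1 - 2*(-1))² + 9²) = 2*81 + √((1 + 2)² + 81) = 162 + √(3² + 81) = 162 + √(9 + 81) = 162 + √90 = 162 + 3*√10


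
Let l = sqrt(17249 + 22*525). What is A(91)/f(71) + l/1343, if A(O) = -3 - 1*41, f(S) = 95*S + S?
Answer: -11/1704 + sqrt(28799)/1343 ≈ 0.11991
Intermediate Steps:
l = sqrt(28799) (l = sqrt(17249 + 11550) = sqrt(28799) ≈ 169.70)
f(S) = 96*S
A(O) = -44 (A(O) = -3 - 41 = -44)
A(91)/f(71) + l/1343 = -44/(96*71) + sqrt(28799)/1343 = -44/6816 + sqrt(28799)*(1/1343) = -44*1/6816 + sqrt(28799)/1343 = -11/1704 + sqrt(28799)/1343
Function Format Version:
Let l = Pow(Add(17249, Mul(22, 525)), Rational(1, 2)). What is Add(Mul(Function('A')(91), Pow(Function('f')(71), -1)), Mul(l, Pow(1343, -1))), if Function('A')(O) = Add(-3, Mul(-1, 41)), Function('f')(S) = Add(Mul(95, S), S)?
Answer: Add(Rational(-11, 1704), Mul(Rational(1, 1343), Pow(28799, Rational(1, 2)))) ≈ 0.11991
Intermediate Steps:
l = Pow(28799, Rational(1, 2)) (l = Pow(Add(17249, 11550), Rational(1, 2)) = Pow(28799, Rational(1, 2)) ≈ 169.70)
Function('f')(S) = Mul(96, S)
Function('A')(O) = -44 (Function('A')(O) = Add(-3, -41) = -44)
Add(Mul(Function('A')(91), Pow(Function('f')(71), -1)), Mul(l, Pow(1343, -1))) = Add(Mul(-44, Pow(Mul(96, 71), -1)), Mul(Pow(28799, Rational(1, 2)), Pow(1343, -1))) = Add(Mul(-44, Pow(6816, -1)), Mul(Pow(28799, Rational(1, 2)), Rational(1, 1343))) = Add(Mul(-44, Rational(1, 6816)), Mul(Rational(1, 1343), Pow(28799, Rational(1, 2)))) = Add(Rational(-11, 1704), Mul(Rational(1, 1343), Pow(28799, Rational(1, 2))))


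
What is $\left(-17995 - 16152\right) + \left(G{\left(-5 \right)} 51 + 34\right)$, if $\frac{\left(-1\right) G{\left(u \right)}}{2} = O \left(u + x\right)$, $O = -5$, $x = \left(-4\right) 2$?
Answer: $-40743$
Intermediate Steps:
$x = -8$
$G{\left(u \right)} = -80 + 10 u$ ($G{\left(u \right)} = - 2 \left(- 5 \left(u - 8\right)\right) = - 2 \left(- 5 \left(-8 + u\right)\right) = - 2 \left(40 - 5 u\right) = -80 + 10 u$)
$\left(-17995 - 16152\right) + \left(G{\left(-5 \right)} 51 + 34\right) = \left(-17995 - 16152\right) + \left(\left(-80 + 10 \left(-5\right)\right) 51 + 34\right) = -34147 + \left(\left(-80 - 50\right) 51 + 34\right) = -34147 + \left(\left(-130\right) 51 + 34\right) = -34147 + \left(-6630 + 34\right) = -34147 - 6596 = -40743$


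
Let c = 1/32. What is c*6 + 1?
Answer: 19/16 ≈ 1.1875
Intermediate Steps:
c = 1/32 ≈ 0.031250
c*6 + 1 = (1/32)*6 + 1 = 3/16 + 1 = 19/16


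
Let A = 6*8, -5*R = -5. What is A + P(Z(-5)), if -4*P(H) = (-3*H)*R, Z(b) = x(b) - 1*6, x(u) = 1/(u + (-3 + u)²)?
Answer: 10269/236 ≈ 43.513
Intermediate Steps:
R = 1 (R = -⅕*(-5) = 1)
A = 48
Z(b) = -6 + 1/(b + (-3 + b)²) (Z(b) = 1/(b + (-3 + b)²) - 1*6 = 1/(b + (-3 + b)²) - 6 = -6 + 1/(b + (-3 + b)²))
P(H) = 3*H/4 (P(H) = -(-3*H)/4 = -(-3)*H/4 = 3*H/4)
A + P(Z(-5)) = 48 + 3*(-6 + 1/(-5 + (-3 - 5)²))/4 = 48 + 3*(-6 + 1/(-5 + (-8)²))/4 = 48 + 3*(-6 + 1/(-5 + 64))/4 = 48 + 3*(-6 + 1/59)/4 = 48 + (¾)*(-353/59) = 48 - 1059/236 = 10269/236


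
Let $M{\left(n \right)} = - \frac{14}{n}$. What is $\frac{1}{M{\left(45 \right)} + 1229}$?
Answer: $\frac{45}{55291} \approx 0.00081388$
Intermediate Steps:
$\frac{1}{M{\left(45 \right)} + 1229} = \frac{1}{- \frac{14}{45} + 1229} = \frac{1}{\frac{55291}{45}} = \frac{45}{55291}$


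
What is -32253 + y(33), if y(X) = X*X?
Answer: -31164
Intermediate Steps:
y(X) = X²
-32253 + y(33) = -32253 + 33² = -32253 + 1089 = -31164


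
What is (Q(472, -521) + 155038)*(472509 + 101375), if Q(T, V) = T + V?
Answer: 88945707276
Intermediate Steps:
(Q(472, -521) + 155038)*(472509 + 101375) = ((472 - 521) + 155038)*(472509 + 101375) = (-49 + 155038)*573884 = 154989*573884 = 88945707276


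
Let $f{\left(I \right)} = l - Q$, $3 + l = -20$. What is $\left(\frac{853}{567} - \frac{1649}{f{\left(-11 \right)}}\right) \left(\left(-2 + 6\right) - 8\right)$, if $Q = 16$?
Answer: $- \frac{1291000}{7371} \approx -175.15$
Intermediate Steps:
$l = -23$ ($l = -3 - 20 = -23$)
$f{\left(I \right)} = -39$ ($f{\left(I \right)} = -23 - 16 = -39$)
$\left(\frac{853}{567} - \frac{1649}{f{\left(-11 \right)}}\right) \left(\left(-2 + 6\right) - 8\right) = \left(\frac{853}{567} - \frac{1649}{-39}\right) \left(\left(-2 + 6\right) - 8\right) = \left(853 \cdot \frac{1}{567} - - \frac{1649}{39}\right) \left(4 - 8\right) = \left(\frac{853}{567} + \frac{1649}{39}\right) \left(-4\right) = \frac{322750}{7371} \left(-4\right) = - \frac{1291000}{7371}$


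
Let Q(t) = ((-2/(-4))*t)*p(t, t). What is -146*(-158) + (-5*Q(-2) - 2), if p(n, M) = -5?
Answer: 23041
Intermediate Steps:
Q(t) = -5*t/2 (Q(t) = ((-2/(-4))*t)*(-5) = ((-2*(-1/4))*t)*(-5) = (t/2)*(-5) = -5*t/2)
-146*(-158) + (-5*Q(-2) - 2) = -146*(-158) + (-(-25)*(-2)/2 - 2) = 23068 + (-5*5 - 2) = 23068 + (-25 - 2) = 23068 - 27 = 23041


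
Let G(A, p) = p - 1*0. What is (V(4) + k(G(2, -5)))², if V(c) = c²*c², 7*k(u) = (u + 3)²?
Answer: 3225616/49 ≈ 65829.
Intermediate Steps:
G(A, p) = p (G(A, p) = p + 0 = p)
k(u) = (3 + u)²/7 (k(u) = (u + 3)²/7 = (3 + u)²/7)
V(c) = c⁴
(V(4) + k(G(2, -5)))² = (4⁴ + (3 - 5)²/7)² = (256 + (⅐)*(-2)²)² = (256 + (⅐)*4)² = (256 + 4/7)² = (1796/7)² = 3225616/49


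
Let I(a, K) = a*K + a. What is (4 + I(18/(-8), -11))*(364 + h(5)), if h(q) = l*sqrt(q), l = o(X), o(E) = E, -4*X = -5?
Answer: 9646 + 265*sqrt(5)/8 ≈ 9720.1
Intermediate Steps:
X = 5/4 (X = -1/4*(-5) = 5/4 ≈ 1.2500)
l = 5/4 ≈ 1.2500
h(q) = 5*sqrt(q)/4
I(a, K) = a + K*a (I(a, K) = K*a + a = a + K*a)
(4 + I(18/(-8), -11))*(364 + h(5)) = (4 + (18/(-8))*(1 - 11))*(364 + 5*sqrt(5)/4) = (4 + (18*(-1/8))*(-10))*(364 + 5*sqrt(5)/4) = (4 - 9/4*(-10))*(364 + 5*sqrt(5)/4) = (4 + 45/2)*(364 + 5*sqrt(5)/4) = 53*(364 + 5*sqrt(5)/4)/2 = 9646 + 265*sqrt(5)/8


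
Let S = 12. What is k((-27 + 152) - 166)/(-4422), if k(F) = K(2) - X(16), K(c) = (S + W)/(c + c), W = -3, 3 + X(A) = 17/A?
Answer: -1/1056 ≈ -0.00094697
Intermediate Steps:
X(A) = -3 + 17/A
K(c) = 9/(2*c) (K(c) = (12 - 3)/(c + c) = 9/((2*c)) = 9*(1/(2*c)) = 9/(2*c))
k(F) = 67/16 (k(F) = (9/2)/2 - (-3 + 17/16) = (9/2)*(½) - (-3 + 17*(1/16)) = 9/4 - (-3 + 17/16) = 9/4 - 1*(-31/16) = 9/4 + 31/16 = 67/16)
k((-27 + 152) - 166)/(-4422) = (67/16)/(-4422) = (67/16)*(-1/4422) = -1/1056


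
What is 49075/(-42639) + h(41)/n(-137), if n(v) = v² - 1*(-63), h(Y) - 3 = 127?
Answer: -459318665/401488824 ≈ -1.1440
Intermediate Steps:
h(Y) = 130 (h(Y) = 3 + 127 = 130)
n(v) = 63 + v² (n(v) = v² + 63 = 63 + v²)
49075/(-42639) + h(41)/n(-137) = 49075/(-42639) + 130/(63 + (-137)²) = 49075*(-1/42639) + 130/(63 + 18769) = -49075/42639 + 130/18832 = -49075/42639 + 130*(1/18832) = -49075/42639 + 65/9416 = -459318665/401488824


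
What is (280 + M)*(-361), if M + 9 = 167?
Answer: -158118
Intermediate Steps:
M = 158 (M = -9 + 167 = 158)
(280 + M)*(-361) = (280 + 158)*(-361) = 438*(-361) = -158118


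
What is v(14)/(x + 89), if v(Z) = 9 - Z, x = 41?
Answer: -1/26 ≈ -0.038462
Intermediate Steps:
v(14)/(x + 89) = (9 - 1*14)/(41 + 89) = (9 - 14)/130 = -5*1/130 = -1/26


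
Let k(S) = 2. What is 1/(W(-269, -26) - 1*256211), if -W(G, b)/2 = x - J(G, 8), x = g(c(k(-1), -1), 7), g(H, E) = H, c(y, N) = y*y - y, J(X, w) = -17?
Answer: -1/256249 ≈ -3.9025e-6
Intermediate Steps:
c(y, N) = y² - y
x = 2 (x = 2*(-1 + 2) = 2*1 = 2)
W(G, b) = -38 (W(G, b) = -2*(2 - 1*(-17)) = -2*(2 + 17) = -2*19 = -38)
1/(W(-269, -26) - 1*256211) = 1/(-38 - 1*256211) = 1/(-38 - 256211) = 1/(-256249) = -1/256249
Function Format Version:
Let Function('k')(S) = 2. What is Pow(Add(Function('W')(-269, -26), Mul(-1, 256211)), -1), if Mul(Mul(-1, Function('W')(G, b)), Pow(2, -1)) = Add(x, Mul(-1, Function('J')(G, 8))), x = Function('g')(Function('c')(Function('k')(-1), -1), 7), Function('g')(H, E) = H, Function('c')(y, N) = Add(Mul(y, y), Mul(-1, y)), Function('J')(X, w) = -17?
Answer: Rational(-1, 256249) ≈ -3.9025e-6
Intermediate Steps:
Function('c')(y, N) = Add(Pow(y, 2), Mul(-1, y))
x = 2 (x = Mul(2, Add(-1, 2)) = Mul(2, 1) = 2)
Function('W')(G, b) = -38 (Function('W')(G, b) = Mul(-2, Add(2, Mul(-1, -17))) = Mul(-2, Add(2, 17)) = Mul(-2, 19) = -38)
Pow(Add(Function('W')(-269, -26), Mul(-1, 256211)), -1) = Pow(Add(-38, Mul(-1, 256211)), -1) = Pow(Add(-38, -256211), -1) = Pow(-256249, -1) = Rational(-1, 256249)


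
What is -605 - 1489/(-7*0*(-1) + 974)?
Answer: -590759/974 ≈ -606.53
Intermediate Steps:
-605 - 1489/(-7*0*(-1) + 974) = -605 - 1489/(0*(-1) + 974) = -605 - 1489/(0 + 974) = -605 - 1489/974 = -590759/974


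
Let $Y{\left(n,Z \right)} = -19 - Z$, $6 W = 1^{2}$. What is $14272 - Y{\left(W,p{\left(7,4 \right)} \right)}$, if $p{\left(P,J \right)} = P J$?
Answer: $14319$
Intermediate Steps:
$W = \frac{1}{6}$ ($W = \frac{1^{2}}{6} = \frac{1}{6} \cdot 1 = \frac{1}{6} \approx 0.16667$)
$p{\left(P,J \right)} = J P$
$14272 - Y{\left(W,p{\left(7,4 \right)} \right)} = 14272 - \left(-19 - 4 \cdot 7\right) = 14272 - \left(-19 - 28\right) = 14272 - -47 = 14272 + 47 = 14319$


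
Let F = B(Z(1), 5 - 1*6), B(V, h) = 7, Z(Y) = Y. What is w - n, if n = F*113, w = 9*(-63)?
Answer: -1358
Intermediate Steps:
F = 7
w = -567
n = 791 (n = 7*113 = 791)
w - n = -567 - 1*791 = -567 - 791 = -1358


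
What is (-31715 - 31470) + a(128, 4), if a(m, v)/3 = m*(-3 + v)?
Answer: -62801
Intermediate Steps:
a(m, v) = 3*m*(-3 + v) (a(m, v) = 3*(m*(-3 + v)) = 3*m*(-3 + v))
(-31715 - 31470) + a(128, 4) = (-31715 - 31470) + 3*128*(-3 + 4) = -63185 + 3*128*1 = -63185 + 384 = -62801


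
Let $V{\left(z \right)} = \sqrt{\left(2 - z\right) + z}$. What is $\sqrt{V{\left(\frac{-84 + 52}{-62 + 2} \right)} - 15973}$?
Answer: $\sqrt{-15973 + \sqrt{2}} \approx 126.38 i$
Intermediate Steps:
$V{\left(z \right)} = \sqrt{2}$
$\sqrt{V{\left(\frac{-84 + 52}{-62 + 2} \right)} - 15973} = \sqrt{\sqrt{2} - 15973} = \sqrt{-15973 + \sqrt{2}}$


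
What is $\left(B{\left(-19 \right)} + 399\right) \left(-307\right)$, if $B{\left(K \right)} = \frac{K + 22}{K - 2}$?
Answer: $- \frac{857144}{7} \approx -1.2245 \cdot 10^{5}$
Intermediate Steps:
$B{\left(K \right)} = \frac{22 + K}{-2 + K}$
$\left(B{\left(-19 \right)} + 399\right) \left(-307\right) = \left(\frac{22 - 19}{-2 - 19} + 399\right) \left(-307\right) = \left(\frac{1}{-21} \cdot 3 + 399\right) \left(-307\right) = \left(\left(- \frac{1}{21}\right) 3 + 399\right) \left(-307\right) = \left(- \frac{1}{7} + 399\right) \left(-307\right) = \frac{2792}{7} \left(-307\right) = - \frac{857144}{7}$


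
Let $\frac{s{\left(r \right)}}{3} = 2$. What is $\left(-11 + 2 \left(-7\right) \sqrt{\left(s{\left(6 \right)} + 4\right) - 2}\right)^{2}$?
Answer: $1689 + 616 \sqrt{2} \approx 2560.2$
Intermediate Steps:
$s{\left(r \right)} = 6$ ($s{\left(r \right)} = 3 \cdot 2 = 6$)
$\left(-11 + 2 \left(-7\right) \sqrt{\left(s{\left(6 \right)} + 4\right) - 2}\right)^{2} = \left(-11 + 2 \left(-7\right) \sqrt{\left(6 + 4\right) - 2}\right)^{2} = \left(-11 - 14 \sqrt{10 - 2}\right)^{2} = \left(-11 - 14 \sqrt{8}\right)^{2} = \left(-11 - 14 \cdot 2 \sqrt{2}\right)^{2} = \left(-11 - 28 \sqrt{2}\right)^{2}$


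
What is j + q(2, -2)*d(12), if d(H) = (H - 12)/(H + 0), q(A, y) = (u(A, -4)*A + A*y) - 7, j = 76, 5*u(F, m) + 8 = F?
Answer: 76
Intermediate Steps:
u(F, m) = -8/5 + F/5
q(A, y) = -7 + A*y + A*(-8/5 + A/5) (q(A, y) = ((-8/5 + A/5)*A + A*y) - 7 = (A*(-8/5 + A/5) + A*y) - 7 = (A*y + A*(-8/5 + A/5)) - 7 = -7 + A*y + A*(-8/5 + A/5))
d(H) = (-12 + H)/H
j + q(2, -2)*d(12) = 76 + (-7 + 2*(-2) + (⅕)*2*(-8 + 2))*((-12 + 12)/12) = 76 + (-7 - 4 + (⅕)*2*(-6))*((1/12)*0) = 76 + (-7 - 4 - 12/5)*0 = 76 - 67/5*0 = 76 + 0 = 76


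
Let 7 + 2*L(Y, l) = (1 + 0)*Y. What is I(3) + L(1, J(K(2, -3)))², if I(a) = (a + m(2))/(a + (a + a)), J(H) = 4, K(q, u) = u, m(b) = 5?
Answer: 89/9 ≈ 9.8889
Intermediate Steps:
L(Y, l) = -7/2 + Y/2 (L(Y, l) = -7/2 + ((1 + 0)*Y)/2 = -7/2 + (1*Y)/2 = -7/2 + Y/2)
I(a) = (5 + a)/(3*a) (I(a) = (a + 5)/(a + (a + a)) = (5 + a)/(a + 2*a) = (5 + a)/((3*a)) = (5 + a)*(1/(3*a)) = (5 + a)/(3*a))
I(3) + L(1, J(K(2, -3)))² = (⅓)*(5 + 3)/3 + (-7/2 + (½)*1)² = (⅓)*(⅓)*8 + (-7/2 + ½)² = 8/9 + (-3)² = 8/9 + 9 = 89/9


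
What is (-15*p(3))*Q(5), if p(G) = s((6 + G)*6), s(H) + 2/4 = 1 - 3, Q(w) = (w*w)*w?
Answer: 9375/2 ≈ 4687.5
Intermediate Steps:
Q(w) = w³ (Q(w) = w²*w = w³)
s(H) = -5/2 (s(H) = -½ + (1 - 3) = -½ - 2 = -5/2)
p(G) = -5/2
(-15*p(3))*Q(5) = -15*(-5/2)*5³ = (75/2)*125 = 9375/2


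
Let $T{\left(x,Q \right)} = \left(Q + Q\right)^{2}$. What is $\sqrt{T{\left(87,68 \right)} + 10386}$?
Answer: $\sqrt{28882} \approx 169.95$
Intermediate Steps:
$T{\left(x,Q \right)} = 4 Q^{2}$ ($T{\left(x,Q \right)} = \left(2 Q\right)^{2} = 4 Q^{2}$)
$\sqrt{T{\left(87,68 \right)} + 10386} = \sqrt{4 \cdot 68^{2} + 10386} = \sqrt{4 \cdot 4624 + 10386} = \sqrt{18496 + 10386} = \sqrt{28882}$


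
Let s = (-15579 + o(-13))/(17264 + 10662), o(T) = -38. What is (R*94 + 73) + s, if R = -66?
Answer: -171229923/27926 ≈ -6131.6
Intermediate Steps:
s = -15617/27926 (s = (-15579 - 38)/(17264 + 10662) = -15617/27926 ≈ -0.55923)
(R*94 + 73) + s = (-66*94 + 73) - 15617/27926 = (-6204 + 73) - 15617/27926 = -6131 - 15617/27926 = -171229923/27926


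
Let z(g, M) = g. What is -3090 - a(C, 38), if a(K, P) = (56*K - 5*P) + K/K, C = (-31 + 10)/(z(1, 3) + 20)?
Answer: -2845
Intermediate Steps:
C = -1 (C = (-31 + 10)/(1 + 20) = -21/21 = -21*1/21 = -1)
a(K, P) = 1 - 5*P + 56*K (a(K, P) = (-5*P + 56*K) + 1 = 1 - 5*P + 56*K)
-3090 - a(C, 38) = -3090 - (1 - 5*38 + 56*(-1)) = -3090 - (1 - 190 - 56) = -3090 - 1*(-245) = -3090 + 245 = -2845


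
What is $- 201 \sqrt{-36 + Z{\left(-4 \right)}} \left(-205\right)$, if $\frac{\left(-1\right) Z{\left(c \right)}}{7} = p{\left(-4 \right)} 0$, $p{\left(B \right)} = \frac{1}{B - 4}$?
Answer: $247230 i \approx 2.4723 \cdot 10^{5} i$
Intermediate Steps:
$p{\left(B \right)} = \frac{1}{-4 + B}$
$Z{\left(c \right)} = 0$ ($Z{\left(c \right)} = - 7 \frac{1}{-4 - 4} \cdot 0 = - 7 \frac{1}{-8} \cdot 0 = - 7 \left(\left(- \frac{1}{8}\right) 0\right) = \left(-7\right) 0 = 0$)
$- 201 \sqrt{-36 + Z{\left(-4 \right)}} \left(-205\right) = - 201 \sqrt{-36 + 0} \left(-205\right) = - 201 \sqrt{-36} \left(-205\right) = - 201 \cdot 6 i \left(-205\right) = - 1206 i \left(-205\right) = 247230 i$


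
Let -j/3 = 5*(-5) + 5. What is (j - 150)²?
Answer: 8100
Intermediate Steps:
j = 60 (j = -3*(5*(-5) + 5) = -3*(-25 + 5) = -3*(-20) = 60)
(j - 150)² = (60 - 150)² = (-90)² = 8100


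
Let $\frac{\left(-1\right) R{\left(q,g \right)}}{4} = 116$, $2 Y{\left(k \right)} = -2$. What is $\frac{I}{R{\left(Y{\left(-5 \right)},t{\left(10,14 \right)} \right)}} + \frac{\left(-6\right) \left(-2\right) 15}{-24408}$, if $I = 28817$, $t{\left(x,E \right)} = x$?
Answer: $- \frac{9770123}{157296} \approx -62.113$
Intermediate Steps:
$Y{\left(k \right)} = -1$ ($Y{\left(k \right)} = \frac{1}{2} \left(-2\right) = -1$)
$R{\left(q,g \right)} = -464$ ($R{\left(q,g \right)} = \left(-4\right) 116 = -464$)
$\frac{I}{R{\left(Y{\left(-5 \right)},t{\left(10,14 \right)} \right)}} + \frac{\left(-6\right) \left(-2\right) 15}{-24408} = \frac{28817}{-464} + \frac{\left(-6\right) \left(-2\right) 15}{-24408} = 28817 \left(- \frac{1}{464}\right) + 12 \cdot 15 \left(- \frac{1}{24408}\right) = - \frac{28817}{464} + 180 \left(- \frac{1}{24408}\right) = - \frac{28817}{464} - \frac{5}{678} = - \frac{9770123}{157296}$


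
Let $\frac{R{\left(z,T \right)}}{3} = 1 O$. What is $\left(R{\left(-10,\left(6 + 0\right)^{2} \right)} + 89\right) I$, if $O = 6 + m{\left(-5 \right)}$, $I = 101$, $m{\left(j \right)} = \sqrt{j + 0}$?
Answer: $10807 + 303 i \sqrt{5} \approx 10807.0 + 677.53 i$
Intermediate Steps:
$m{\left(j \right)} = \sqrt{j}$
$O = 6 + i \sqrt{5}$ ($O = 6 + \sqrt{-5} = 6 + i \sqrt{5} \approx 6.0 + 2.2361 i$)
$R{\left(z,T \right)} = 18 + 3 i \sqrt{5}$ ($R{\left(z,T \right)} = 3 \cdot 1 \left(6 + i \sqrt{5}\right) = 3 \left(6 + i \sqrt{5}\right) = 18 + 3 i \sqrt{5}$)
$\left(R{\left(-10,\left(6 + 0\right)^{2} \right)} + 89\right) I = \left(\left(18 + 3 i \sqrt{5}\right) + 89\right) 101 = \left(107 + 3 i \sqrt{5}\right) 101 = 10807 + 303 i \sqrt{5}$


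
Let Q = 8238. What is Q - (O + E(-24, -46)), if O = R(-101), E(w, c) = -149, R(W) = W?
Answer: 8488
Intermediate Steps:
O = -101
Q - (O + E(-24, -46)) = 8238 - (-101 - 149) = 8238 - 1*(-250) = 8238 + 250 = 8488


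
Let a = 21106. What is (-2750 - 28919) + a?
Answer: -10563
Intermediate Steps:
(-2750 - 28919) + a = (-2750 - 28919) + 21106 = -31669 + 21106 = -10563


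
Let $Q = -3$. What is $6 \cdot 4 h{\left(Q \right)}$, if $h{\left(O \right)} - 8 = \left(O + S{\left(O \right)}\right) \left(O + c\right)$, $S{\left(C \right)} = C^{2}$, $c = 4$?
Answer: $336$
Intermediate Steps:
$h{\left(O \right)} = 8 + \left(4 + O\right) \left(O + O^{2}\right)$ ($h{\left(O \right)} = 8 + \left(O + O^{2}\right) \left(O + 4\right) = 8 + \left(O + O^{2}\right) \left(4 + O\right) = 8 + \left(4 + O\right) \left(O + O^{2}\right)$)
$6 \cdot 4 h{\left(Q \right)} = 6 \cdot 4 \left(8 + \left(-3\right)^{3} + 4 \left(-3\right) + 5 \left(-3\right)^{2}\right) = 24 \left(8 - 27 - 12 + 5 \cdot 9\right) = 24 \left(8 - 27 - 12 + 45\right) = 24 \cdot 14 = 336$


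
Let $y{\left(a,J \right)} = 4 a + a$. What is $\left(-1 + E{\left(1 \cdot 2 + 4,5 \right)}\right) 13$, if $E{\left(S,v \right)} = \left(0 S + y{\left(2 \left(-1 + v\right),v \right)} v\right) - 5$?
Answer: $2522$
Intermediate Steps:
$y{\left(a,J \right)} = 5 a$
$E{\left(S,v \right)} = -5 + v \left(-10 + 10 v\right)$ ($E{\left(S,v \right)} = \left(0 S + 5 \cdot 2 \left(-1 + v\right) v\right) - 5 = \left(0 + 5 \left(-2 + 2 v\right) v\right) - 5 = \left(0 + \left(-10 + 10 v\right) v\right) - 5 = \left(0 + v \left(-10 + 10 v\right)\right) - 5 = v \left(-10 + 10 v\right) - 5 = -5 + v \left(-10 + 10 v\right)$)
$\left(-1 + E{\left(1 \cdot 2 + 4,5 \right)}\right) 13 = \left(-1 - \left(5 - 50 \left(-1 + 5\right)\right)\right) 13 = \left(-1 - \left(5 - 200\right)\right) 13 = \left(-1 + \left(-5 + 200\right)\right) 13 = \left(-1 + 195\right) 13 = 194 \cdot 13 = 2522$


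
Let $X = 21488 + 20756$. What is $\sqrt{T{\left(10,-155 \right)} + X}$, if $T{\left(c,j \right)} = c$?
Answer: $\sqrt{42254} \approx 205.56$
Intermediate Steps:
$X = 42244$
$\sqrt{T{\left(10,-155 \right)} + X} = \sqrt{10 + 42244} = \sqrt{42254}$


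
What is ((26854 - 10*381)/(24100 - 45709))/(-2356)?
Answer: 823/1818243 ≈ 0.00045263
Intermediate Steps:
((26854 - 10*381)/(24100 - 45709))/(-2356) = ((26854 - 3810)/(-21609))*(-1/2356) = (23044*(-1/21609))*(-1/2356) = -3292/3087*(-1/2356) = 823/1818243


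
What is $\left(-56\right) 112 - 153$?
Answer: $-6425$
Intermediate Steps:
$\left(-56\right) 112 - 153 = -6272 - 153 = -6425$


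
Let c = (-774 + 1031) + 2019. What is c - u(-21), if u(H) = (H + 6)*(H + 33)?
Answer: 2456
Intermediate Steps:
c = 2276 (c = 257 + 2019 = 2276)
u(H) = (6 + H)*(33 + H)
c - u(-21) = 2276 - (198 + (-21)² + 39*(-21)) = 2276 - (198 + 441 - 819) = 2276 - 1*(-180) = 2276 + 180 = 2456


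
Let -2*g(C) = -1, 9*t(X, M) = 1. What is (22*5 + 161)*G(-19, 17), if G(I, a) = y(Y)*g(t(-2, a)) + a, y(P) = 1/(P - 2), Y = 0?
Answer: 18157/4 ≈ 4539.3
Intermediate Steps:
y(P) = 1/(-2 + P)
t(X, M) = ⅑ (t(X, M) = (⅑)*1 = ⅑)
g(C) = ½ (g(C) = -½*(-1) = ½)
G(I, a) = -¼ + a (G(I, a) = (½)/(-2 + 0) + a = (½)/(-2) + a = -½*½ + a = -¼ + a)
(22*5 + 161)*G(-19, 17) = (22*5 + 161)*(-¼ + 17) = (110 + 161)*(67/4) = 271*(67/4) = 18157/4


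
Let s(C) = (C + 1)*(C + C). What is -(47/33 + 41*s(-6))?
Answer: -81227/33 ≈ -2461.4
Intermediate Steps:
s(C) = 2*C*(1 + C) (s(C) = (1 + C)*(2*C) = 2*C*(1 + C))
-(47/33 + 41*s(-6)) = -(47/33 + 41*(2*(-6)*(1 - 6))) = -(47*(1/33) + 41*(2*(-6)*(-5))) = -(47/33 + 41*60) = -(47/33 + 2460) = -1*81227/33 = -81227/33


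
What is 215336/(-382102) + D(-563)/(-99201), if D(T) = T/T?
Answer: -10680964319/18952450251 ≈ -0.56357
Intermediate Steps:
D(T) = 1
215336/(-382102) + D(-563)/(-99201) = 215336/(-382102) + 1/(-99201) = 215336*(-1/382102) + 1*(-1/99201) = -107668/191051 - 1/99201 = -10680964319/18952450251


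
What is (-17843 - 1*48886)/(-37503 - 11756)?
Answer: 66729/49259 ≈ 1.3547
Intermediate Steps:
(-17843 - 1*48886)/(-37503 - 11756) = (-17843 - 48886)/(-49259) = -66729*(-1/49259) = 66729/49259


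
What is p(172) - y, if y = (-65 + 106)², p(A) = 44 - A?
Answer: -1809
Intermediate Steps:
y = 1681 (y = 41² = 1681)
p(172) - y = (44 - 1*172) - 1*1681 = (44 - 172) - 1681 = -128 - 1681 = -1809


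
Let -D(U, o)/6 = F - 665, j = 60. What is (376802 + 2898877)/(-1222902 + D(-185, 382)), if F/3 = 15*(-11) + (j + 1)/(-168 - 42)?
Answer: -38216255/14185929 ≈ -2.6940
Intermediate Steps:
F = -34711/70 (F = 3*(15*(-11) + (60 + 1)/(-168 - 42)) = 3*(-165 + 61/(-210)) = 3*(-165 + 61*(-1/210)) = 3*(-165 - 61/210) = 3*(-34711/210) = -34711/70 ≈ -495.87)
D(U, o) = 243783/35 (D(U, o) = -6*(-34711/70 - 665) = -6*(-81261/70) = 243783/35)
(376802 + 2898877)/(-1222902 + D(-185, 382)) = (376802 + 2898877)/(-1222902 + 243783/35) = 3275679/(-42557787/35) = 3275679*(-35/42557787) = -38216255/14185929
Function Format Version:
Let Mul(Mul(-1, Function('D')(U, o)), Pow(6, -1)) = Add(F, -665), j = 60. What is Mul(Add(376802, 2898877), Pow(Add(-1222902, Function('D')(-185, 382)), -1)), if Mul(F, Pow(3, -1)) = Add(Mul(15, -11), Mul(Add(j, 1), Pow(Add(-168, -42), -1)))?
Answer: Rational(-38216255, 14185929) ≈ -2.6940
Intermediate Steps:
F = Rational(-34711, 70) (F = Mul(3, Add(Mul(15, -11), Mul(Add(60, 1), Pow(Add(-168, -42), -1)))) = Mul(3, Add(-165, Mul(61, Pow(-210, -1)))) = Mul(3, Add(-165, Mul(61, Rational(-1, 210)))) = Mul(3, Add(-165, Rational(-61, 210))) = Mul(3, Rational(-34711, 210)) = Rational(-34711, 70) ≈ -495.87)
Function('D')(U, o) = Rational(243783, 35) (Function('D')(U, o) = Mul(-6, Add(Rational(-34711, 70), -665)) = Mul(-6, Rational(-81261, 70)) = Rational(243783, 35))
Mul(Add(376802, 2898877), Pow(Add(-1222902, Function('D')(-185, 382)), -1)) = Mul(Add(376802, 2898877), Pow(Add(-1222902, Rational(243783, 35)), -1)) = Mul(3275679, Pow(Rational(-42557787, 35), -1)) = Mul(3275679, Rational(-35, 42557787)) = Rational(-38216255, 14185929)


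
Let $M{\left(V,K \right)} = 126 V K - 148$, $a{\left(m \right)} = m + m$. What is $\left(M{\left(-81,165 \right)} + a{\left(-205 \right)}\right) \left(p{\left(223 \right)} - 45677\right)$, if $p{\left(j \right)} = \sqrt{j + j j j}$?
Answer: $76945098996 - 1684548 \sqrt{11089790} \approx 7.1335 \cdot 10^{10}$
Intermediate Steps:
$p{\left(j \right)} = \sqrt{j + j^{3}}$ ($p{\left(j \right)} = \sqrt{j + j^{2} j} = \sqrt{j + j^{3}}$)
$a{\left(m \right)} = 2 m$
$M{\left(V,K \right)} = -148 + 126 K V$ ($M{\left(V,K \right)} = 126 K V - 148 = -148 + 126 K V$)
$\left(M{\left(-81,165 \right)} + a{\left(-205 \right)}\right) \left(p{\left(223 \right)} - 45677\right) = \left(\left(-148 + 126 \cdot 165 \left(-81\right)\right) + 2 \left(-205\right)\right) \left(\sqrt{223 + 223^{3}} - 45677\right) = \left(\left(-148 - 1683990\right) - 410\right) \left(\sqrt{223 + 11089567} - 45677\right) = \left(-1684138 - 410\right) \left(\sqrt{11089790} - 45677\right) = - 1684548 \left(-45677 + \sqrt{11089790}\right) = 76945098996 - 1684548 \sqrt{11089790}$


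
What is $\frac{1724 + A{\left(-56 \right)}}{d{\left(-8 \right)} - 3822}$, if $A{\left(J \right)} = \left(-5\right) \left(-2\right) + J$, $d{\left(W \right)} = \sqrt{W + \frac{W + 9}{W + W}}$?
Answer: $- \frac{34204352}{77907691} - \frac{6712 i \sqrt{129}}{233723073} \approx -0.43904 - 0.00032617 i$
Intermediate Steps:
$d{\left(W \right)} = \sqrt{W + \frac{9 + W}{2 W}}$
$A{\left(J \right)} = 10 + J$
$\frac{1724 + A{\left(-56 \right)}}{d{\left(-8 \right)} - 3822} = \frac{1724 + \left(10 - 56\right)}{\frac{\sqrt{2 + 4 \left(-8\right) + \frac{18}{-8}}}{2} - 3822} = \frac{1724 - 46}{\frac{\sqrt{2 - 32 + 18 \left(- \frac{1}{8}\right)}}{2} - 3822} = \frac{1678}{\frac{\sqrt{2 - 32 - \frac{9}{4}}}{2} - 3822} = \frac{1678}{\frac{\sqrt{- \frac{129}{4}}}{2} - 3822} = \frac{1678}{\frac{\frac{1}{2} i \sqrt{129}}{2} - 3822} = \frac{1678}{\frac{i \sqrt{129}}{4} - 3822} = \frac{1678}{-3822 + \frac{i \sqrt{129}}{4}}$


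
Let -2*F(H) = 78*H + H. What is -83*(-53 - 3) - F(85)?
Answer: 16011/2 ≈ 8005.5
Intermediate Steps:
F(H) = -79*H/2 (F(H) = -(78*H + H)/2 = -79*H/2)
-83*(-53 - 3) - F(85) = -83*(-53 - 3) - (-79)*85/2 = -83*(-56) - 1*(-6715/2) = 4648 + 6715/2 = 16011/2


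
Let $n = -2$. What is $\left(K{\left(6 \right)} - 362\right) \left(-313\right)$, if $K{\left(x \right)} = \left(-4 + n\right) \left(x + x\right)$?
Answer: $135842$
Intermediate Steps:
$K{\left(x \right)} = - 12 x$ ($K{\left(x \right)} = \left(-4 - 2\right) \left(x + x\right) = - 6 \cdot 2 x = - 12 x$)
$\left(K{\left(6 \right)} - 362\right) \left(-313\right) = \left(\left(-12\right) 6 - 362\right) \left(-313\right) = \left(-72 - 362\right) \left(-313\right) = \left(-434\right) \left(-313\right) = 135842$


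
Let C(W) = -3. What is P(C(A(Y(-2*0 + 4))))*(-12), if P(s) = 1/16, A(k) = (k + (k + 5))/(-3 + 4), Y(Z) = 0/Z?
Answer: -3/4 ≈ -0.75000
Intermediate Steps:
Y(Z) = 0
A(k) = 5 + 2*k (A(k) = (k + (5 + k))/1 = (5 + 2*k)*1 = 5 + 2*k)
P(s) = 1/16
P(C(A(Y(-2*0 + 4))))*(-12) = (1/16)*(-12) = -3/4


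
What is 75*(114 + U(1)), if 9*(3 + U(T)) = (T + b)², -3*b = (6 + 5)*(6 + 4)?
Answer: 511000/27 ≈ 18926.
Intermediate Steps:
b = -110/3 (b = -(6 + 5)*(6 + 4)/3 = -11*10/3 = -⅓*110 = -110/3 ≈ -36.667)
U(T) = -3 + (-110/3 + T)²/9 (U(T) = -3 + (T - 110/3)²/9 = -3 + (-110/3 + T)²/9)
75*(114 + U(1)) = 75*(114 + (-3 + (-110 + 3*1)²/81)) = 75*(114 + (-3 + (-110 + 3)²/81)) = 75*(114 + (-3 + (1/81)*(-107)²)) = 75*(114 + (-3 + (1/81)*11449)) = 75*(114 + (-3 + 11449/81)) = 75*(114 + 11206/81) = 75*(20440/81) = 511000/27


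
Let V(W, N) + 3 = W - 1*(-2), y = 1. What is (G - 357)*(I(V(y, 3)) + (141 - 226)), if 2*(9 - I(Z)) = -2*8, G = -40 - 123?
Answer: 35360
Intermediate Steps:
G = -163
V(W, N) = -1 + W (V(W, N) = -3 + (W - 1*(-2)) = -3 + (W + 2) = -3 + (2 + W) = -1 + W)
I(Z) = 17 (I(Z) = 9 - (-1)*8 = 9 - ½*(-16) = 9 + 8 = 17)
(G - 357)*(I(V(y, 3)) + (141 - 226)) = (-163 - 357)*(17 + (141 - 226)) = -520*(17 - 85) = -520*(-68) = 35360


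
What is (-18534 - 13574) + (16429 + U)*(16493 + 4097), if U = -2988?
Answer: 276718082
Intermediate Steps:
(-18534 - 13574) + (16429 + U)*(16493 + 4097) = (-18534 - 13574) + (16429 - 2988)*(16493 + 4097) = -32108 + 13441*20590 = -32108 + 276750190 = 276718082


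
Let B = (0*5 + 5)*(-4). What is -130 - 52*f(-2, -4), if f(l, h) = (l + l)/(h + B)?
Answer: -416/3 ≈ -138.67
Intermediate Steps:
B = -20 (B = (0 + 5)*(-4) = 5*(-4) = -20)
f(l, h) = 2*l/(-20 + h) (f(l, h) = (l + l)/(h - 20) = (2*l)/(-20 + h) = 2*l/(-20 + h))
-130 - 52*f(-2, -4) = -130 - 104*(-2)/(-20 - 4) = -130 - 104*(-2)/(-24) = -130 - 104*(-2)*(-1)/24 = -130 - 52*⅙ = -130 - 26/3 = -416/3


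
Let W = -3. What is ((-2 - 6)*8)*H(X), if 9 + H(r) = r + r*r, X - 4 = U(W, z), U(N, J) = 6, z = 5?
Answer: -6464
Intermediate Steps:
X = 10 (X = 4 + 6 = 10)
H(r) = -9 + r + r² (H(r) = -9 + (r + r*r) = -9 + (r + r²) = -9 + r + r²)
((-2 - 6)*8)*H(X) = ((-2 - 6)*8)*(-9 + 10 + 10²) = (-8*8)*(-9 + 10 + 100) = -64*101 = -6464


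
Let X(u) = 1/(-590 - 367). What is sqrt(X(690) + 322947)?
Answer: sqrt(295770686046)/957 ≈ 568.28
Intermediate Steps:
X(u) = -1/957 (X(u) = 1/(-957) = -1/957)
sqrt(X(690) + 322947) = sqrt(-1/957 + 322947) = sqrt(309060278/957) = sqrt(295770686046)/957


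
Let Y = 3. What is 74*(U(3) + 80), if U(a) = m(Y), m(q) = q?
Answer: 6142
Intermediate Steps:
U(a) = 3
74*(U(3) + 80) = 74*(3 + 80) = 74*83 = 6142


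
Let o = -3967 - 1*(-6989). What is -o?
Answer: -3022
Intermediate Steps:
o = 3022 (o = -3967 + 6989 = 3022)
-o = -1*3022 = -3022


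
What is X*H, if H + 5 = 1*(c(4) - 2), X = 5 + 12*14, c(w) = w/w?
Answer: -1038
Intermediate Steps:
c(w) = 1
X = 173 (X = 5 + 168 = 173)
H = -6 (H = -5 + 1*(1 - 2) = -5 + 1*(-1) = -5 - 1 = -6)
X*H = 173*(-6) = -1038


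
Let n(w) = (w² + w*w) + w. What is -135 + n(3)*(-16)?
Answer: -471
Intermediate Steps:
n(w) = w + 2*w² (n(w) = (w² + w²) + w = 2*w² + w = w + 2*w²)
-135 + n(3)*(-16) = -135 + (3*(1 + 2*3))*(-16) = -135 + (3*(1 + 6))*(-16) = -135 + (3*7)*(-16) = -135 + 21*(-16) = -135 - 336 = -471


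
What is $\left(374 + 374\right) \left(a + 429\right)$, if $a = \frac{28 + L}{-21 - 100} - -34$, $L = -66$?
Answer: $\frac{3812148}{11} \approx 3.4656 \cdot 10^{5}$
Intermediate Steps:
$a = \frac{4152}{121}$ ($a = \frac{28 - 66}{-21 - 100} - -34 = - \frac{38}{-121} + 34 = \left(-38\right) \left(- \frac{1}{121}\right) + 34 = \frac{38}{121} + 34 = \frac{4152}{121} \approx 34.314$)
$\left(374 + 374\right) \left(a + 429\right) = \left(374 + 374\right) \left(\frac{4152}{121} + 429\right) = 748 \cdot \frac{56061}{121} = \frac{3812148}{11}$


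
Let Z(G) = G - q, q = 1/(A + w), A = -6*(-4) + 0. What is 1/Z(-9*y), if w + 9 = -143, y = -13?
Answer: 128/14977 ≈ 0.0085464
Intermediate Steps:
w = -152 (w = -9 - 143 = -152)
A = 24 (A = 24 + 0 = 24)
q = -1/128 (q = 1/(24 - 152) = 1/(-128) = -1/128 ≈ -0.0078125)
Z(G) = 1/128 + G (Z(G) = G - 1*(-1/128) = G + 1/128 = 1/128 + G)
1/Z(-9*y) = 1/(1/128 - 9*(-13)) = 1/(1/128 + 117) = 1/(14977/128) = 128/14977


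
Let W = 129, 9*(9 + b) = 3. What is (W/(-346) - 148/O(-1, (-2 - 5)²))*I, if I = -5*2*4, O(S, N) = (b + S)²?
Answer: 11387220/145493 ≈ 78.266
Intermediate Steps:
b = -26/3 (b = -9 + (⅑)*3 = -9 + ⅓ = -26/3 ≈ -8.6667)
O(S, N) = (-26/3 + S)²
I = -40 (I = -10*4 = -40)
(W/(-346) - 148/O(-1, (-2 - 5)²))*I = (129/(-346) - 148*9/(-26 + 3*(-1))²)*(-40) = (129*(-1/346) - 148*9/(-26 - 3)²)*(-40) = (-129/346 - 148/((⅑)*(-29)²))*(-40) = (-129/346 - 148/((⅑)*841))*(-40) = (-129/346 - 148/841/9)*(-40) = (-129/346 - 148*9/841)*(-40) = (-129/346 - 1332/841)*(-40) = -569361/290986*(-40) = 11387220/145493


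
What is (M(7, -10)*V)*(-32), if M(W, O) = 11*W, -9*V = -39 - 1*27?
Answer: -54208/3 ≈ -18069.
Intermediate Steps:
V = 22/3 (V = -(-39 - 1*27)/9 = -(-39 - 27)/9 = -⅑*(-66) = 22/3 ≈ 7.3333)
(M(7, -10)*V)*(-32) = ((11*7)*(22/3))*(-32) = (77*(22/3))*(-32) = (1694/3)*(-32) = -54208/3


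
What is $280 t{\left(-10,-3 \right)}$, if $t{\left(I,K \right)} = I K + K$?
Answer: $7560$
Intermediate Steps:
$t{\left(I,K \right)} = K + I K$
$280 t{\left(-10,-3 \right)} = 280 \left(- 3 \left(1 - 10\right)\right) = 280 \left(\left(-3\right) \left(-9\right)\right) = 280 \cdot 27 = 7560$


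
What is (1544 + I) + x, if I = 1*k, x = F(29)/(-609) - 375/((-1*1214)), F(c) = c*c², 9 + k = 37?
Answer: 39063469/25494 ≈ 1532.3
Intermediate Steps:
k = 28 (k = -9 + 37 = 28)
F(c) = c³
x = -1013099/25494 (x = 29³/(-609) - 375/((-1*1214)) = 24389*(-1/609) - 375/(-1214) = -841/21 - 375*(-1/1214) = -841/21 + 375/1214 = -1013099/25494 ≈ -39.739)
I = 28 (I = 1*28 = 28)
(1544 + I) + x = (1544 + 28) - 1013099/25494 = 1572 - 1013099/25494 = 39063469/25494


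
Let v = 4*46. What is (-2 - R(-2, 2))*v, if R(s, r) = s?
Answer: 0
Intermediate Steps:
v = 184
(-2 - R(-2, 2))*v = (-2 - 1*(-2))*184 = (-2 + 2)*184 = 0*184 = 0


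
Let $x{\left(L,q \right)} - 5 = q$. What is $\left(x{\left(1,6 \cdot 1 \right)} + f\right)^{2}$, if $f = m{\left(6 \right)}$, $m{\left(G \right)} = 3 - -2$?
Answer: $256$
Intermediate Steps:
$m{\left(G \right)} = 5$ ($m{\left(G \right)} = 3 + 2 = 5$)
$x{\left(L,q \right)} = 5 + q$
$f = 5$
$\left(x{\left(1,6 \cdot 1 \right)} + f\right)^{2} = \left(\left(5 + 6 \cdot 1\right) + 5\right)^{2} = \left(\left(5 + 6\right) + 5\right)^{2} = \left(11 + 5\right)^{2} = 16^{2} = 256$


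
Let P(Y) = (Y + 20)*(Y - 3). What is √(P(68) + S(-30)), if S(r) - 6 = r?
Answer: 8*√89 ≈ 75.472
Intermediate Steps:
S(r) = 6 + r
P(Y) = (-3 + Y)*(20 + Y) (P(Y) = (20 + Y)*(-3 + Y) = (-3 + Y)*(20 + Y))
√(P(68) + S(-30)) = √((-60 + 68² + 17*68) + (6 - 30)) = √((-60 + 4624 + 1156) - 24) = √(5720 - 24) = √5696 = 8*√89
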